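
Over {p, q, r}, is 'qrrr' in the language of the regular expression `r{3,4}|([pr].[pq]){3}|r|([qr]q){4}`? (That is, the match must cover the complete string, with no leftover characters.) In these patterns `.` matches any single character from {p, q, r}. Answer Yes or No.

No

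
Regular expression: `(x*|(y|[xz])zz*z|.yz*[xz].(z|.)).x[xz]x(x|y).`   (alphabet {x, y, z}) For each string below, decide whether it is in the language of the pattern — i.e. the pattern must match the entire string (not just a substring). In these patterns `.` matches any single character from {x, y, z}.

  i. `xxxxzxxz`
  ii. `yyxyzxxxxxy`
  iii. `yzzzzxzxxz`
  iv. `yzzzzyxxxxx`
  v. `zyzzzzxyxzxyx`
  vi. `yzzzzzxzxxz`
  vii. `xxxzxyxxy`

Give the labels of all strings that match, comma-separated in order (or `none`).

i → match
ii → match
iii → match
iv → match
v → match
vi → match
vii → no match

i, ii, iii, iv, v, vi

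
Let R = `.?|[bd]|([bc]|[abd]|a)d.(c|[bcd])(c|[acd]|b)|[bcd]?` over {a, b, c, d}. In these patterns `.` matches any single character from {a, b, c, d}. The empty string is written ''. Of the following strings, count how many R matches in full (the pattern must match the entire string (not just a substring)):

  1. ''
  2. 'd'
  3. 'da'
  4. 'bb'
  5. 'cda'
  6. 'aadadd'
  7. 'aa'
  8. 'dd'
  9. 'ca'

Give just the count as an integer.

1 → match
2 → match
3 → no match
4 → no match
5 → no match
6 → no match
7 → no match
8 → no match
9 → no match
Total matched: 2

2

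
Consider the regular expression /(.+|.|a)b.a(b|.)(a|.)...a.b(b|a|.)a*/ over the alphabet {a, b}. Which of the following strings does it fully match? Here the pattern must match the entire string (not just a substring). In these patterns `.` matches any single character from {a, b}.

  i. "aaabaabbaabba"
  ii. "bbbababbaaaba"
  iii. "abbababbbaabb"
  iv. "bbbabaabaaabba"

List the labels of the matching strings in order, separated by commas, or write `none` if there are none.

i → no match
ii → match
iii → match
iv → match

ii, iii, iv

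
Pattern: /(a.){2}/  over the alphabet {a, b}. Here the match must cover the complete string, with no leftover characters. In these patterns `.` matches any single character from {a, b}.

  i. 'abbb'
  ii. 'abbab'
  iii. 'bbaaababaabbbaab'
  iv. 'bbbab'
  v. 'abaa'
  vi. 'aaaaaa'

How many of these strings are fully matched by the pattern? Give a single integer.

1

i → no match
ii → no match
iii → no match — must start with 'a'
iv → no match — must start with 'a'
v → match
vi → no match
Total matched: 1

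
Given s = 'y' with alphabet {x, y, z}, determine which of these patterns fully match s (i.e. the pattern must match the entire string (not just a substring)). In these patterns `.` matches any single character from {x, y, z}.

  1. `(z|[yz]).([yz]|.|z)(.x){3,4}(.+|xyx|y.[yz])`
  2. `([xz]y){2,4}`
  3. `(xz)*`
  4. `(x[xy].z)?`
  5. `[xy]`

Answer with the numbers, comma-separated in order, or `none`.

1 → no match
2 → no match
3 → no match
4 → no match
5 → match

5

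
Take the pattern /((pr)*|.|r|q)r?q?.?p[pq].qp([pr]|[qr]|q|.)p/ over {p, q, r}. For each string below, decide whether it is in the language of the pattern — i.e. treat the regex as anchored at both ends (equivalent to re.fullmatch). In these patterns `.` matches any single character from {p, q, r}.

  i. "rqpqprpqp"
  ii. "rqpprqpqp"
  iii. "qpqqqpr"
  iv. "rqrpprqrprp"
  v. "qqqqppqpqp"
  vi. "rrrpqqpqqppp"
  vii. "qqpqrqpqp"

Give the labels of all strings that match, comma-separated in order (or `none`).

ii, vii

i → no match
ii → match
iii → no match — must end with "p"
iv → no match
v → no match
vi → no match
vii → match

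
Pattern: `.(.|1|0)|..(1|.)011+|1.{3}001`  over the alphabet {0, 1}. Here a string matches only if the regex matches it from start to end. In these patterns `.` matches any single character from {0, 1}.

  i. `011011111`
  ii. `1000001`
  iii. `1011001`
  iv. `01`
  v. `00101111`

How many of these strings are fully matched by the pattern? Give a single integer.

i → match
ii → match
iii → match
iv → match
v → match
Total matched: 5

5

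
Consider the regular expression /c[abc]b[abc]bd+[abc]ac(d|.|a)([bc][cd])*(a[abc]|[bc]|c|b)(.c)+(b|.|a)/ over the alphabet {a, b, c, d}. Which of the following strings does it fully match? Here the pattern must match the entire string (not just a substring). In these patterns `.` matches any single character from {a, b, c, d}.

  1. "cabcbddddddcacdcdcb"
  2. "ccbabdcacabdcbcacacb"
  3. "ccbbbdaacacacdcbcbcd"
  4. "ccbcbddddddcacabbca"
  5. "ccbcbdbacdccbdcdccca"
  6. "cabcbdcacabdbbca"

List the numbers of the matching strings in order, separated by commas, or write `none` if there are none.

1 → match
2 → match
3 → match
4 → match
5 → match
6 → match

1, 2, 3, 4, 5, 6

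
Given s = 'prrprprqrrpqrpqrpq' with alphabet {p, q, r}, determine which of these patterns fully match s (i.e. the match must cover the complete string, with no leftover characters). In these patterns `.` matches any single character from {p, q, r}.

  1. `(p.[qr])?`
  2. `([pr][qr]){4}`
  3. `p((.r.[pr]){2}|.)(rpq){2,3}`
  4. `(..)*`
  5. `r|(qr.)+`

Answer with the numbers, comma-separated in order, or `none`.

1 → no match
2 → no match
3 → match
4 → match
5 → no match

3, 4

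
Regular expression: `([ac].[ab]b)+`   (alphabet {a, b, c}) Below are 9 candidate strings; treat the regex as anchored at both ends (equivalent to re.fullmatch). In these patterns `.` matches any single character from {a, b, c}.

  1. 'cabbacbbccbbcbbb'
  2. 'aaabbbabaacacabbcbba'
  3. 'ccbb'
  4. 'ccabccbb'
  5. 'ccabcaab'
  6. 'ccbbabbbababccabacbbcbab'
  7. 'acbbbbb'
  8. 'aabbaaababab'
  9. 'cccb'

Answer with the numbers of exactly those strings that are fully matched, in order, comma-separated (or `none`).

1, 3, 4, 5, 6, 8

1 → match
2 → no match — must end with 'b'
3 → match
4 → match
5 → match
6 → match
7 → no match
8 → match
9 → no match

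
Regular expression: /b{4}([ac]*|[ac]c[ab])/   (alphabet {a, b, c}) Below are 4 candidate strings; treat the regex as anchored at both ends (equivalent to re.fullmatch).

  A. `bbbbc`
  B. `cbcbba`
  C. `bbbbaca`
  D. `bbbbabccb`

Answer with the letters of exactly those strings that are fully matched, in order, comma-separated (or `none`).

A → match
B → no match — must start with `b`
C → match
D → no match

A, C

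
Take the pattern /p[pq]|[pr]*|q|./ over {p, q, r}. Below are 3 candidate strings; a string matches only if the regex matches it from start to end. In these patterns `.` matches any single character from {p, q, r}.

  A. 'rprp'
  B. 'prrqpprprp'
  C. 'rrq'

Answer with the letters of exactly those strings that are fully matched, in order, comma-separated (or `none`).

A

A → match
B → no match
C → no match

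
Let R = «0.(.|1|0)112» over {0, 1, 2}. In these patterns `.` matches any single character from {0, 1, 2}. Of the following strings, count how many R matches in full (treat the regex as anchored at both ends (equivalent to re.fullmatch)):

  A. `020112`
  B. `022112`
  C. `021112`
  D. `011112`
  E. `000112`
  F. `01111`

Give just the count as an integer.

A → match
B → match
C → match
D → match
E → match
F → no match — must end with `112`
Total matched: 5

5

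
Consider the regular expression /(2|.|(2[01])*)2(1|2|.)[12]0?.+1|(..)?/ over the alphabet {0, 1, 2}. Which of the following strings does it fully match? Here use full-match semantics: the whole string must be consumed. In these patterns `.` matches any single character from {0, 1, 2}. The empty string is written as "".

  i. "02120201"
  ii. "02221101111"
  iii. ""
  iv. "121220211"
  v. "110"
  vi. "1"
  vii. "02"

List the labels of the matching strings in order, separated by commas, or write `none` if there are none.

i, ii, iii, iv, vii

i → match
ii → match
iii → match
iv → match
v → no match
vi → no match
vii → match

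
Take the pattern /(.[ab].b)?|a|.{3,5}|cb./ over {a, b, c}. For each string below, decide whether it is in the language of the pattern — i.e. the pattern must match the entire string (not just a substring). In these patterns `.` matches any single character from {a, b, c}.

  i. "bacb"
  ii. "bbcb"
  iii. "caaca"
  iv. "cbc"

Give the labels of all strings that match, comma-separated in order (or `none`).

i → match
ii → match
iii → match
iv → match

i, ii, iii, iv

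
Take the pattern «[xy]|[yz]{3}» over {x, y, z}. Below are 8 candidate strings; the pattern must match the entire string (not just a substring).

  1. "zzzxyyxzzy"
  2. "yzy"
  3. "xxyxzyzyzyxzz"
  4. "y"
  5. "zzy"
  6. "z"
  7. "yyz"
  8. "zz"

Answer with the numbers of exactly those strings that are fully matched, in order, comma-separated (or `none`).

2, 4, 5, 7

1 → no match
2 → match
3 → no match
4 → match
5 → match
6 → no match
7 → match
8 → no match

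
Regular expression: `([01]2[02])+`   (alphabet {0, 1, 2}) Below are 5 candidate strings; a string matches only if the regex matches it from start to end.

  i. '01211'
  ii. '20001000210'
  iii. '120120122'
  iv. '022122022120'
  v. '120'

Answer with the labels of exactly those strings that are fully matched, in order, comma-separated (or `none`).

iii, iv, v

i. '01211' → no match
ii. '20001000210' → no match
iii. '120120122' → match
iv. '022122022120' → match
v. '120' → match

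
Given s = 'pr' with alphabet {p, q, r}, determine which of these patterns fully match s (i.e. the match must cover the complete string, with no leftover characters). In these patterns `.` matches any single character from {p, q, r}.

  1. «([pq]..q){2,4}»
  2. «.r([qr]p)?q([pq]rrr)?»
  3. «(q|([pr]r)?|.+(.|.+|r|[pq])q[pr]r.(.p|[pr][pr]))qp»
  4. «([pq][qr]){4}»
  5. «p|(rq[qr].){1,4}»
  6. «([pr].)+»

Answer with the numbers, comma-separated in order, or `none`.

6

1 → no match — must end with 'q'
2 → no match
3 → no match — must end with 'qp'
4 → no match
5 → no match
6 → match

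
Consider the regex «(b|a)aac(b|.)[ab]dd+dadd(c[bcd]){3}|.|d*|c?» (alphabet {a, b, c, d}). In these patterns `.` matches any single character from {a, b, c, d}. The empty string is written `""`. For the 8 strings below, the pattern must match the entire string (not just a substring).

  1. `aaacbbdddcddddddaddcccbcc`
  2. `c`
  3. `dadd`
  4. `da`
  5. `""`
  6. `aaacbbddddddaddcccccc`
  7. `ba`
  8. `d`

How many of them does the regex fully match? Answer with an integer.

4

1 → no match
2 → match
3 → no match
4 → no match
5 → match
6 → match
7 → no match
8 → match
Total matched: 4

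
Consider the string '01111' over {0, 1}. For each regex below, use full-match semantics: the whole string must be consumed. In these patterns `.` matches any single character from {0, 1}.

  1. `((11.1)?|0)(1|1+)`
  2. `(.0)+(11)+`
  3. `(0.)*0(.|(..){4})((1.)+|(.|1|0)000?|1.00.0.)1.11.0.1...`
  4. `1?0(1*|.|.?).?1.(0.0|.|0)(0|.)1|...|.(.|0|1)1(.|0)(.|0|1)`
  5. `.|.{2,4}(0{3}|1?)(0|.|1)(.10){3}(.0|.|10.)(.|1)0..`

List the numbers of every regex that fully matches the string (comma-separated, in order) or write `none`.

1 → match
2 → no match
3 → no match
4 → match
5 → no match

1, 4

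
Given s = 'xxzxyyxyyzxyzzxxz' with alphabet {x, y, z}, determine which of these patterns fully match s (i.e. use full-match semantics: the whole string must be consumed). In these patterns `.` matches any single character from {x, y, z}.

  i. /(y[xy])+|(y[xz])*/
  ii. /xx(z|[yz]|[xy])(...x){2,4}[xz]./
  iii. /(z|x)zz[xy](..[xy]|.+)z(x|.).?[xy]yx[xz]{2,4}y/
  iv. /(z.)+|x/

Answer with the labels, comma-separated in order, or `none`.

i → no match
ii → match
iii → no match — must end with 'y'
iv → no match

ii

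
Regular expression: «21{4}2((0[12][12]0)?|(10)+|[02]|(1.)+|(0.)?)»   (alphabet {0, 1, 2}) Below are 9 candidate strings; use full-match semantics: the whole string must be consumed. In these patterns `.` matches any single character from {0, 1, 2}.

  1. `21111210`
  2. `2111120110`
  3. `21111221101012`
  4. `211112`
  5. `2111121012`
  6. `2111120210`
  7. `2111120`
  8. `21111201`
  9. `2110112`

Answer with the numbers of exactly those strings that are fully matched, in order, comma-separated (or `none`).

1 → match
2 → match
3 → no match
4 → match
5 → match
6 → match
7 → match
8 → match
9 → no match

1, 2, 4, 5, 6, 7, 8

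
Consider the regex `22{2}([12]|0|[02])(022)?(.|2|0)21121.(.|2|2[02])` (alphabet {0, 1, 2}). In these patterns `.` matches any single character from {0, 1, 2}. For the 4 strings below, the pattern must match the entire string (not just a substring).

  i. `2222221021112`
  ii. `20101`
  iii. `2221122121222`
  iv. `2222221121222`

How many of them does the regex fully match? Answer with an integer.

1

i → no match
ii → no match — must start with `22`
iii → no match
iv → match
Total matched: 1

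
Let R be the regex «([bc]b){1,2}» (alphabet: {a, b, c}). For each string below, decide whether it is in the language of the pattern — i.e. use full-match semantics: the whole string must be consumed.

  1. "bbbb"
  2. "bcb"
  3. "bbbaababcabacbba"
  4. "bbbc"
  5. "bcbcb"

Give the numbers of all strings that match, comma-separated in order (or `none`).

1. "bbbb" → match
2. "bcb" → no match
3 → no match — must end with "b"
4. "bbbc" → no match — must end with "b"
5. "bcbcb" → no match

1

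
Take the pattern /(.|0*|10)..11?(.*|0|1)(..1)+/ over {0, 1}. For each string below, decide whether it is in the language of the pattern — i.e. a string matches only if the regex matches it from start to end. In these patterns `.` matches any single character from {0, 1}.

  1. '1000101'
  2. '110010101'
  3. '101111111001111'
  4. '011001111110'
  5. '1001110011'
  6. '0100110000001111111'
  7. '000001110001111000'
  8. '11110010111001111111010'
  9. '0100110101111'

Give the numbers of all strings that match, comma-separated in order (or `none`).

1 → no match
2 → no match
3 → match
4 → no match — must end with '1'
5 → match
6 → no match
7 → no match — must end with '1'
8 → no match — must end with '1'
9 → no match

3, 5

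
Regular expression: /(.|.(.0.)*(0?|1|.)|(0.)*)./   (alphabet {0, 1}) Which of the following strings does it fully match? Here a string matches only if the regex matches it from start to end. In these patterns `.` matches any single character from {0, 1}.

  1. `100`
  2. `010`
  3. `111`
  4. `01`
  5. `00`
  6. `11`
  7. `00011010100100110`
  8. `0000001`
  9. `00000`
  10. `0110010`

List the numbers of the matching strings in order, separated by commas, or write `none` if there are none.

1 → match
2 → match
3 → match
4 → match
5 → match
6 → match
7 → no match
8 → match
9 → match
10 → no match

1, 2, 3, 4, 5, 6, 8, 9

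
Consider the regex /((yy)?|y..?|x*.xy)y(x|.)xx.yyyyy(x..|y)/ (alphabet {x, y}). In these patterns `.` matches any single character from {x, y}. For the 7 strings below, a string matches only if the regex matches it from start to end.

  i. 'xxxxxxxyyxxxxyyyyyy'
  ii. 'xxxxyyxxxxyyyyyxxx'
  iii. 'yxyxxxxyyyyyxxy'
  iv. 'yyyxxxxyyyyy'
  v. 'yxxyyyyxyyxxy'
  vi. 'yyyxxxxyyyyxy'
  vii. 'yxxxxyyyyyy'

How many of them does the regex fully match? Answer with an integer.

i → match
ii → match
iii → match
iv. 'yyyxxxxyyyyy' → no match
v → no match
vi → no match
vii. 'yxxxxyyyyyy' → match
Total matched: 4

4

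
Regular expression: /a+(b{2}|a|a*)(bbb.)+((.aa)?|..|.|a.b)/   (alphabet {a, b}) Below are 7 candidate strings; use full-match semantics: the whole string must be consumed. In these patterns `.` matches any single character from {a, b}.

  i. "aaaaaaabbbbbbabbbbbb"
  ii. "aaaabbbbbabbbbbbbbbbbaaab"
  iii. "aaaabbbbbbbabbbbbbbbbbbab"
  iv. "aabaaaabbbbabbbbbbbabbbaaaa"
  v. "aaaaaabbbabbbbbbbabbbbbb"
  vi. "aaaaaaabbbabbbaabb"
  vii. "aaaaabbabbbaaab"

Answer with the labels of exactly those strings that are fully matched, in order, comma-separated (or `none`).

i → no match
ii → match
iii → match
iv → no match
v → match
vi → match
vii → no match

ii, iii, v, vi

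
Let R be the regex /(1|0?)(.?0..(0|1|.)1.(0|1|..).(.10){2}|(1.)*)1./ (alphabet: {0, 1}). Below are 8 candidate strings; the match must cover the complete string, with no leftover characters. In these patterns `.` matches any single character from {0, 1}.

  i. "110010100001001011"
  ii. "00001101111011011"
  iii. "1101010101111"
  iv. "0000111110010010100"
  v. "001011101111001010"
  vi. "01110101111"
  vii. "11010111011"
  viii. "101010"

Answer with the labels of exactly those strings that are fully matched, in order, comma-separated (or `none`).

i → match
ii → match
iii → match
iv → no match
v → match
vi → match
vii → match
viii → match

i, ii, iii, v, vi, vii, viii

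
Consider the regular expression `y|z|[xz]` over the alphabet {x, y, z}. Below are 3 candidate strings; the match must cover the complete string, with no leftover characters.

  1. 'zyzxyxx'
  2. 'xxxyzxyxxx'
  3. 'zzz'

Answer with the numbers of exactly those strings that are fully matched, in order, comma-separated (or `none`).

1 → no match
2 → no match
3 → no match

none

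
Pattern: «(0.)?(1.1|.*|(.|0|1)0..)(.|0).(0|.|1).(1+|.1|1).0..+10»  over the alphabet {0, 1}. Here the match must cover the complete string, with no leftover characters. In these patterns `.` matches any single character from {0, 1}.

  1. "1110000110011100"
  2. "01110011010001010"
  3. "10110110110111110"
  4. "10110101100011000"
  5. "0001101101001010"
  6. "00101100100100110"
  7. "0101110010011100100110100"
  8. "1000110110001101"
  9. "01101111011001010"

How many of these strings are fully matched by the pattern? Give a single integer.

5

1 → no match — must end with "10"
2 → match
3 → match
4 → no match — must end with "10"
5 → match
6 → match
7 → no match — must end with "10"
8 → no match — must end with "10"
9 → match
Total matched: 5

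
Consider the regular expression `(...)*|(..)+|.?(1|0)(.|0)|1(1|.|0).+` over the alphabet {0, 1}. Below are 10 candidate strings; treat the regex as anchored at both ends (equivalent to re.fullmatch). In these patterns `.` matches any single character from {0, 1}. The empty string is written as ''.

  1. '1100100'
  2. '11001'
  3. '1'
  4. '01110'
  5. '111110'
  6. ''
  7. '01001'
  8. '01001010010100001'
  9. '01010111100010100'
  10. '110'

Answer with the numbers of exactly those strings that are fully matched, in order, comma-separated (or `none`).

1, 2, 5, 6, 10

1. '1100100' → match
2. '11001' → match
3. '1' → no match
4. '01110' → no match
5. '111110' → match
6. '' → match
7. '01001' → no match
8 → no match
9 → no match
10. '110' → match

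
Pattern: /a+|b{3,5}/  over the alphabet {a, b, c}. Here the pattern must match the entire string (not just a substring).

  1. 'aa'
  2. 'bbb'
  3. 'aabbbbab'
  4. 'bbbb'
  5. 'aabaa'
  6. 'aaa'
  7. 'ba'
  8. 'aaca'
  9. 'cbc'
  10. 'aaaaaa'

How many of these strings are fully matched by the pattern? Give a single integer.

5

1. 'aa' → match
2. 'bbb' → match
3. 'aabbbbab' → no match
4. 'bbbb' → match
5. 'aabaa' → no match
6. 'aaa' → match
7. 'ba' → no match
8. 'aaca' → no match
9. 'cbc' → no match
10. 'aaaaaa' → match
Total matched: 5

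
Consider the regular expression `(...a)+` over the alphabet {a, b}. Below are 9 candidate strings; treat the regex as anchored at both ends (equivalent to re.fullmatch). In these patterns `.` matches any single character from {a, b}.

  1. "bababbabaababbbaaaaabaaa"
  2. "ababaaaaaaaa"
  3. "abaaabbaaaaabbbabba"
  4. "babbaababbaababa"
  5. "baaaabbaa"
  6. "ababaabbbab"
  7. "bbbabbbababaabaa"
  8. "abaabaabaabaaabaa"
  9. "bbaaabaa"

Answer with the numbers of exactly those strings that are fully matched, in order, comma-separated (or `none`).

1 → no match
2 → no match
3 → no match
4 → no match
5 → no match
6 → no match — must end with "a"
7 → match
8 → no match
9 → match

7, 9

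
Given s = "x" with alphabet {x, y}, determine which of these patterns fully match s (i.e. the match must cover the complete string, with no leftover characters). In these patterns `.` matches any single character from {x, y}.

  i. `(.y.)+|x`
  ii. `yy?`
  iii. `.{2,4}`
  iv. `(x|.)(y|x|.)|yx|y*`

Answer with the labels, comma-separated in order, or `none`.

i → match
ii → no match — must start with "y"
iii → no match
iv → no match

i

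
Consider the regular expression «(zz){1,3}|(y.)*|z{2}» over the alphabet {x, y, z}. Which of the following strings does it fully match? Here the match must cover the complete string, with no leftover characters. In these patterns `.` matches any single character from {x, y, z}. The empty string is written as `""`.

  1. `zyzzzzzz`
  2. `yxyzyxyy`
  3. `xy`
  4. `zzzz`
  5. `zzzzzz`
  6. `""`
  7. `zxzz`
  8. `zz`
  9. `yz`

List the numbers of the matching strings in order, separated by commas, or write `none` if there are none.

2, 4, 5, 6, 8, 9

1. `zyzzzzzz` → no match
2. `yxyzyxyy` → match
3. `xy` → no match
4. `zzzz` → match
5. `zzzzzz` → match
6. `""` → match
7. `zxzz` → no match
8. `zz` → match
9. `yz` → match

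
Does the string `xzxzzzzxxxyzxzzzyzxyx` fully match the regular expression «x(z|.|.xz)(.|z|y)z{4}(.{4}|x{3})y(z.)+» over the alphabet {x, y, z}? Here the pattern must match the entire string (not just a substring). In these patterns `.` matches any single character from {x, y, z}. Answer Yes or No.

No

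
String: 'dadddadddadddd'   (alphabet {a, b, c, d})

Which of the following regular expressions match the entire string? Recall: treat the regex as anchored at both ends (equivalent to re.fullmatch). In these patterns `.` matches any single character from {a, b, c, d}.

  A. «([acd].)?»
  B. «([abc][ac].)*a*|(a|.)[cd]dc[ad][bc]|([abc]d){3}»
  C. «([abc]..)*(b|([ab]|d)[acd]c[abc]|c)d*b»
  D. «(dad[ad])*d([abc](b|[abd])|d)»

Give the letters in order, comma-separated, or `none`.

D

A → no match
B → no match
C → no match — must end with 'b'
D → match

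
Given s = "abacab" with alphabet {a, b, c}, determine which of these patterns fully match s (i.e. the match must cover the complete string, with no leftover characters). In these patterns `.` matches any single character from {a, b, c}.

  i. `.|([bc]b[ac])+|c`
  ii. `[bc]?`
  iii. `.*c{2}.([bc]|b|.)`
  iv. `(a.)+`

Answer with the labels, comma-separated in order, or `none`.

i → no match
ii → no match
iii → no match
iv → match

iv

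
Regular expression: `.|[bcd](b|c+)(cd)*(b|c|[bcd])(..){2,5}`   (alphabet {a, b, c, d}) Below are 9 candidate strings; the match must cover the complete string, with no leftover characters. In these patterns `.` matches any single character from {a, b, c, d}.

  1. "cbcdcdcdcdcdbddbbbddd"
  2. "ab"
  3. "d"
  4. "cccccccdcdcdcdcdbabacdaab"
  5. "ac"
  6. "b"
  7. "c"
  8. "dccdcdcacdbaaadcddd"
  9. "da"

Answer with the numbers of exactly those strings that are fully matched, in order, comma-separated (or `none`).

1 → match
2 → no match
3 → match
4 → match
5 → no match
6 → match
7 → match
8 → no match
9 → no match

1, 3, 4, 6, 7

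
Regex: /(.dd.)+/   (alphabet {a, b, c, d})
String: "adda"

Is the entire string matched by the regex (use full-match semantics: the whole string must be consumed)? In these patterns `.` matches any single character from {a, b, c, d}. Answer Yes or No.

Yes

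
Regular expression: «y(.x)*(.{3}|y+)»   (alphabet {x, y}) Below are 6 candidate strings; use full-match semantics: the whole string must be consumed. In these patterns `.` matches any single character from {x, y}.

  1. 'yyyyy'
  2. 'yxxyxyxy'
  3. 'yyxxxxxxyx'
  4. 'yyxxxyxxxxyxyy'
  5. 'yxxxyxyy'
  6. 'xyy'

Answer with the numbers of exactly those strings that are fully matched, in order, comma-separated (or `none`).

1, 2, 3

1 → match
2 → match
3 → match
4 → no match
5 → no match
6 → no match — must start with 'y'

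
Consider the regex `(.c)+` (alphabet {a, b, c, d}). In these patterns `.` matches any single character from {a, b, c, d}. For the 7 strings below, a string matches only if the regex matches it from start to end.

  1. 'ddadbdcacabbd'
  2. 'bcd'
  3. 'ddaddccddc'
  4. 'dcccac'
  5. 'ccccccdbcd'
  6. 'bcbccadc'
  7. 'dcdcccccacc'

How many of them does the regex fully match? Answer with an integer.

1 → no match — must end with 'c'
2 → no match — must end with 'c'
3 → no match
4 → match
5 → no match — must end with 'c'
6 → no match
7 → no match
Total matched: 1

1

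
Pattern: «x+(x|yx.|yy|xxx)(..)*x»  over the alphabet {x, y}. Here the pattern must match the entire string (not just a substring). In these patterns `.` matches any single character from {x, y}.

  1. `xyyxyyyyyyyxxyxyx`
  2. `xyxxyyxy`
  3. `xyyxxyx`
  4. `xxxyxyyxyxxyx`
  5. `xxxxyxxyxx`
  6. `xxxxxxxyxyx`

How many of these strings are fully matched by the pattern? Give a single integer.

1 → no match
2 → no match — must end with `x`
3 → no match
4 → match
5 → match
6 → match
Total matched: 3

3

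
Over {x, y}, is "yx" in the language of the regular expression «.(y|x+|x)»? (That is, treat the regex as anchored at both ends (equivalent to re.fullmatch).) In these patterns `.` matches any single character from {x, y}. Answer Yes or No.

Yes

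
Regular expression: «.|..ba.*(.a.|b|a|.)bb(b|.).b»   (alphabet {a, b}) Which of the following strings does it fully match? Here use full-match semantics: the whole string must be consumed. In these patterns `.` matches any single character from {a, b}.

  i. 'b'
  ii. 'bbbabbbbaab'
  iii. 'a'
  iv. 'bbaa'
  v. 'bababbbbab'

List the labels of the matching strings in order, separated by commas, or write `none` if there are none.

i. 'b' → match
ii. 'bbbabbbbaab' → match
iii. 'a' → match
iv. 'bbaa' → no match
v. 'bababbbbab' → match

i, ii, iii, v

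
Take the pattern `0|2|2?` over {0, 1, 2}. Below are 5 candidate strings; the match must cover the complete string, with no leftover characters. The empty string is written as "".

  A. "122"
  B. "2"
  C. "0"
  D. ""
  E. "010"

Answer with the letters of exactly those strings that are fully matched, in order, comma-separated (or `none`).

B, C, D

A → no match
B → match
C → match
D → match
E → no match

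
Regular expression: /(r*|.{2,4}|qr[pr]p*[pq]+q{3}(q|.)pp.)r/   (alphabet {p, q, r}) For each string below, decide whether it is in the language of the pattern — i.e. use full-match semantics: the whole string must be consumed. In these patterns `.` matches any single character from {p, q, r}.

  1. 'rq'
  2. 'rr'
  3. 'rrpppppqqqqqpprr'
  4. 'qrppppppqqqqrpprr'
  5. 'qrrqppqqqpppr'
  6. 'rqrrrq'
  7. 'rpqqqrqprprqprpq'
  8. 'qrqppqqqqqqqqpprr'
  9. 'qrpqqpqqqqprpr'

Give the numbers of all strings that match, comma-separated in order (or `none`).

1 → no match — must end with 'r'
2 → match
3 → no match
4 → match
5 → no match
6 → no match — must end with 'r'
7 → no match — must end with 'r'
8 → no match
9 → no match

2, 4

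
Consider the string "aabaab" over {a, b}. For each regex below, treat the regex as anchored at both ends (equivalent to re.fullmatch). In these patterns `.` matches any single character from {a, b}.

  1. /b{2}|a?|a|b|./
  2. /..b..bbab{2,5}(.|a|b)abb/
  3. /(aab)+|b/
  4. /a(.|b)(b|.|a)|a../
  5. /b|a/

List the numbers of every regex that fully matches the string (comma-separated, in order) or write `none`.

3

1 → no match
2 → no match — must end with "abb"
3 → match
4 → no match
5 → no match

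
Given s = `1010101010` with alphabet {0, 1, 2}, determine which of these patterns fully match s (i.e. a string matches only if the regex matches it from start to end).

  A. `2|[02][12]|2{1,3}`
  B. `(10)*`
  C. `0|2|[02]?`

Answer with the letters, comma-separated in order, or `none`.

A → no match
B → match
C → no match

B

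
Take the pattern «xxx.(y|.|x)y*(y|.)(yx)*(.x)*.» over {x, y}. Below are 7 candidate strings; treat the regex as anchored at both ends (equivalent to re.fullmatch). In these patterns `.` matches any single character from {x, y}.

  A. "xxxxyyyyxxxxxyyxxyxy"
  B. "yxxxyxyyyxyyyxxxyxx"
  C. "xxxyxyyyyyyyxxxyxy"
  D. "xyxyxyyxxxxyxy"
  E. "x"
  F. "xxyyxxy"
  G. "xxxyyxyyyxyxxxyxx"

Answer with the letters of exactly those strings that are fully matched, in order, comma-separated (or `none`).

A → no match
B → no match — must start with "xxx"
C → match
D → no match — must start with "xxx"
E → no match — must start with "xxx"
F → no match — must start with "xxx"
G → no match

C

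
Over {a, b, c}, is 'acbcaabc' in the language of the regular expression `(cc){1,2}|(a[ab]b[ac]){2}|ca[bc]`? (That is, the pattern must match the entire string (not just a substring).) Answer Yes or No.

No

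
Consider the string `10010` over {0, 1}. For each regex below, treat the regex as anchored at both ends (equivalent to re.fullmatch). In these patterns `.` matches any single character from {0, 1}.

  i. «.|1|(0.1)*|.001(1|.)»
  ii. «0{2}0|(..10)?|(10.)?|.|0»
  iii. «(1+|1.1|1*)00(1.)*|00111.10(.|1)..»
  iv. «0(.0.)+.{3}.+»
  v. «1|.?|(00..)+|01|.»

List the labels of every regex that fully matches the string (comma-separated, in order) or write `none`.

i, iii

i → match
ii → no match
iii → match
iv → no match — must start with `0`
v → no match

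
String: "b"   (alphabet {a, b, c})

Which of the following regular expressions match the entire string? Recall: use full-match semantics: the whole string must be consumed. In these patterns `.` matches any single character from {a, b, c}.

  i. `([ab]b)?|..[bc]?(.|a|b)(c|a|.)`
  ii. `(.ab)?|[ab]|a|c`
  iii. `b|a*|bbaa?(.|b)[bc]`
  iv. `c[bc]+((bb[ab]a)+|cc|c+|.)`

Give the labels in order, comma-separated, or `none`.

ii, iii

i → no match
ii → match
iii → match
iv → no match — must start with "c"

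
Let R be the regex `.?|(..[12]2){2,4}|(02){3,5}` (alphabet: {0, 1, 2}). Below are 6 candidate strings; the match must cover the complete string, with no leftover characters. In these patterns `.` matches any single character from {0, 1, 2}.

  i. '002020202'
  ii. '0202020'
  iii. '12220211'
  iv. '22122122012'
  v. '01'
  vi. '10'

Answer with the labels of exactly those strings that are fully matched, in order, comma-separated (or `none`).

none

i → no match
ii → no match
iii → no match
iv → no match
v → no match
vi → no match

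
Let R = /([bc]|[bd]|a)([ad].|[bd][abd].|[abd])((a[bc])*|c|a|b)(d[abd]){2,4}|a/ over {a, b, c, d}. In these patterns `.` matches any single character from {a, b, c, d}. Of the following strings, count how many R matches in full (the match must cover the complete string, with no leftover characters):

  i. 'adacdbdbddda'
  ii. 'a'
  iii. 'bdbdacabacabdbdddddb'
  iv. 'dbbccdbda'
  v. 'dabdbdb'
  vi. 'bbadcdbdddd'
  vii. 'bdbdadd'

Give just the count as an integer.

7

i → match
ii → match
iii → match
iv → match
v → match
vi → match
vii → match
Total matched: 7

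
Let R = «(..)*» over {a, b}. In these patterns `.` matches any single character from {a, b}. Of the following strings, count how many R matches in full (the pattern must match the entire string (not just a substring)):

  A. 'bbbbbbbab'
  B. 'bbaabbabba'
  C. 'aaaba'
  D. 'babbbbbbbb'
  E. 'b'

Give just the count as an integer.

2

A. 'bbbbbbbab' → no match
B. 'bbaabbabba' → match
C. 'aaaba' → no match
D. 'babbbbbbbb' → match
E. 'b' → no match
Total matched: 2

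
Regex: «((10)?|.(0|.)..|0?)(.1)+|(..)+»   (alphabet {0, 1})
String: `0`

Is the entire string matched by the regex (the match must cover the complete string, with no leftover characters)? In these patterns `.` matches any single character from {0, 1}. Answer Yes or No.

No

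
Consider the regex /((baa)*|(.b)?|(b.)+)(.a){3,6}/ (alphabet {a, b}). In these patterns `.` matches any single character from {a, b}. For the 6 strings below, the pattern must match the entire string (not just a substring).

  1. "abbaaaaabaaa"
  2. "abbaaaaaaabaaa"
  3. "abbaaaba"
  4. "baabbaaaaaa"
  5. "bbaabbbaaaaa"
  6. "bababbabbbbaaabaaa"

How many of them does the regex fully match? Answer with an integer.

3

1. "abbaaaaabaaa" → match
2 → match
3. "abbaaaba" → match
4. "baabbaaaaaa" → no match
5. "bbaabbbaaaaa" → no match
6 → no match
Total matched: 3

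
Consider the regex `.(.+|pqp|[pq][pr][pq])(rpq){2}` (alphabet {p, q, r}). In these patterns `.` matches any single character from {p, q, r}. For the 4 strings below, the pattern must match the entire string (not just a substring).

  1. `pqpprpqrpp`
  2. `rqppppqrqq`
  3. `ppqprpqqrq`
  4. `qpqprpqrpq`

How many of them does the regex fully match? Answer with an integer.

1 → no match — must end with `rpq`
2 → no match — must end with `rpq`
3 → no match — must end with `rpq`
4 → match
Total matched: 1

1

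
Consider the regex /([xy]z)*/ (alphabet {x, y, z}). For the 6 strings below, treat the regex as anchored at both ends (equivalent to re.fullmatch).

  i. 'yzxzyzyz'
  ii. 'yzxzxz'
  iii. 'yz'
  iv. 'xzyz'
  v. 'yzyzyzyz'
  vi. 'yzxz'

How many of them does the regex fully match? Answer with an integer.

6

i. 'yzxzyzyz' → match
ii. 'yzxzxz' → match
iii. 'yz' → match
iv. 'xzyz' → match
v. 'yzyzyzyz' → match
vi. 'yzxz' → match
Total matched: 6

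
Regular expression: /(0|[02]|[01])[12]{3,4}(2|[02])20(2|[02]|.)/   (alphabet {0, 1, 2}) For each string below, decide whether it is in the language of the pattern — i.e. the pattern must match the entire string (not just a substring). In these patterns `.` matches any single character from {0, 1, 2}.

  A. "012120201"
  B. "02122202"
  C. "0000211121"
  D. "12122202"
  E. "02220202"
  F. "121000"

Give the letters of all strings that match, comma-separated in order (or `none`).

A, B, D, E

A → match
B → match
C → no match
D → match
E → match
F → no match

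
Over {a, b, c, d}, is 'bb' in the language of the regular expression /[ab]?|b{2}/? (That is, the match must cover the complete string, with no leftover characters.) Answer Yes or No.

Yes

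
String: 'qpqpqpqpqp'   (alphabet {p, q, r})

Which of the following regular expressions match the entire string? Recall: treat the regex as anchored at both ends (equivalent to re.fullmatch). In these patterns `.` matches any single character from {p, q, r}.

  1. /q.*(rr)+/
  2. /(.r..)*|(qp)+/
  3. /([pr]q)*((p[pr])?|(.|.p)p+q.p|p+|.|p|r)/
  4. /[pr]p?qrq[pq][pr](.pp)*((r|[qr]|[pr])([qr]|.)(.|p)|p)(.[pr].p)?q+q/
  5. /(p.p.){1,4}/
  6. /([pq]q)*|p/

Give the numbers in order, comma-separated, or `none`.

2

1 → no match — must end with 'rr'
2 → match
3 → no match
4 → no match — must end with 'qq'
5 → no match — must start with 'p'
6 → no match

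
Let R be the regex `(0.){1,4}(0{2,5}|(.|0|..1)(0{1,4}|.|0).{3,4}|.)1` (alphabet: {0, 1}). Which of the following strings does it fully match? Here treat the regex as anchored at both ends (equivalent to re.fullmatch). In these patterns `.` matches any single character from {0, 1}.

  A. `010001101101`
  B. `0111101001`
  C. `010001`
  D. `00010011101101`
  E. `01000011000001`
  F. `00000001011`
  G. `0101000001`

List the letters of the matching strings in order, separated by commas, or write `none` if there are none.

A, B, C, D, F, G

A → match
B → match
C → match
D → match
E → no match
F → match
G → match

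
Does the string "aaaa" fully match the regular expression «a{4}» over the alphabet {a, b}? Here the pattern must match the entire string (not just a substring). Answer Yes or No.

Yes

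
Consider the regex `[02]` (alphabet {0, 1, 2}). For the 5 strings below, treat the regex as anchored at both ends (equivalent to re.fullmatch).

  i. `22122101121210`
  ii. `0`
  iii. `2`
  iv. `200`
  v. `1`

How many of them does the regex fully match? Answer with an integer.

i → no match
ii → match
iii → match
iv → no match
v → no match
Total matched: 2

2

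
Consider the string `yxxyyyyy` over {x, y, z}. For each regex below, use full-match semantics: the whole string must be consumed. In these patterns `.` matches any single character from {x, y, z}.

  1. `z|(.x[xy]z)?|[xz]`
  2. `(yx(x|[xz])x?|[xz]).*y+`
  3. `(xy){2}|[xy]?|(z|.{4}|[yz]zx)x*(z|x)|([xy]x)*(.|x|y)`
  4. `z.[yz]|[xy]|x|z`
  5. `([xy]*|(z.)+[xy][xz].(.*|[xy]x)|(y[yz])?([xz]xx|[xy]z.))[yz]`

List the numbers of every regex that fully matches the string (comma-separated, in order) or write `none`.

2, 5

1 → no match
2 → match
3 → no match
4 → no match
5 → match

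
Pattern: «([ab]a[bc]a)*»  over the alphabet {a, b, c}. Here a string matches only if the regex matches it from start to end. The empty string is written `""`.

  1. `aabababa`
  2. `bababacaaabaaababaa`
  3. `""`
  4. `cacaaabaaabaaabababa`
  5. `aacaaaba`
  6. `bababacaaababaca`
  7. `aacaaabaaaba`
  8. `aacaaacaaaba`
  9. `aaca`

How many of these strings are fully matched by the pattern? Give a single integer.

1. `aabababa` → match
2 → no match
3. `""` → match
4 → no match
5. `aacaaaba` → match
6 → match
7. `aacaaabaaaba` → match
8. `aacaaacaaaba` → match
9. `aaca` → match
Total matched: 7

7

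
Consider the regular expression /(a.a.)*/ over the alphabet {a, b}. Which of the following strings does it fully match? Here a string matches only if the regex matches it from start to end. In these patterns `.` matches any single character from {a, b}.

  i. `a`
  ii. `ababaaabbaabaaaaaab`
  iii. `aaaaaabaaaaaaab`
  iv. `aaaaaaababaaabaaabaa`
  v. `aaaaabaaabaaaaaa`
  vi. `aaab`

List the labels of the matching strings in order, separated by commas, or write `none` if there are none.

iv, v, vi

i → no match
ii → no match
iii → no match
iv → match
v → match
vi → match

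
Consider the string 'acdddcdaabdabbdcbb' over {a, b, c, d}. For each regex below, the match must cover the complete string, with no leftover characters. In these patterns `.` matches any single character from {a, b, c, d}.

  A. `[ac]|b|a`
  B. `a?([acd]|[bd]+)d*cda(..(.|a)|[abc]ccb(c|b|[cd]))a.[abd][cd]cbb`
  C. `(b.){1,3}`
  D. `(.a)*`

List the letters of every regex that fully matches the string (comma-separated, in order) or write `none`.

B

A → no match
B → match
C → no match — must start with 'b'
D → no match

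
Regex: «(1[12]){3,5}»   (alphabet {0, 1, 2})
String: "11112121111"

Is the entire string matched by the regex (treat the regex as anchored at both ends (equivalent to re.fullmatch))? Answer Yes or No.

No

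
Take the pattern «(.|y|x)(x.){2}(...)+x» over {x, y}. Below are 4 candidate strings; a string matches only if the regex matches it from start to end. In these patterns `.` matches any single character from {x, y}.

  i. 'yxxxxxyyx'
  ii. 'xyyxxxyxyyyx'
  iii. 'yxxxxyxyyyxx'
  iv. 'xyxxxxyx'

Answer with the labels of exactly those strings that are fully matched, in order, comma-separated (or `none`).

i, iii

i → match
ii → no match
iii → match
iv → no match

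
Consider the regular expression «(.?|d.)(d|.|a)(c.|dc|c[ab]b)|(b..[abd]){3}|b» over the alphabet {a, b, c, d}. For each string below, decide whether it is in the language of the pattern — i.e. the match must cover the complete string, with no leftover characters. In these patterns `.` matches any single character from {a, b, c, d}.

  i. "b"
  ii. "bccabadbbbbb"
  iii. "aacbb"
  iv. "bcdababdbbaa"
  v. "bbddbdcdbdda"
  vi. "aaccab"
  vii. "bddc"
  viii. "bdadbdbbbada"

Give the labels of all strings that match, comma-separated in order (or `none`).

i, ii, iii, iv, v, vii, viii

i → match
ii → match
iii → match
iv → match
v → match
vi → no match
vii → match
viii → match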